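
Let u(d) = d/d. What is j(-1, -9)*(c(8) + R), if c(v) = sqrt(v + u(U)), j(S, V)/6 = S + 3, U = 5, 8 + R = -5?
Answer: -120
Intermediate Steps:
R = -13 (R = -8 - 5 = -13)
u(d) = 1
j(S, V) = 18 + 6*S (j(S, V) = 6*(S + 3) = 6*(3 + S) = 18 + 6*S)
c(v) = sqrt(1 + v) (c(v) = sqrt(v + 1) = sqrt(1 + v))
j(-1, -9)*(c(8) + R) = (18 + 6*(-1))*(sqrt(1 + 8) - 13) = (18 - 6)*(sqrt(9) - 13) = 12*(3 - 13) = 12*(-10) = -120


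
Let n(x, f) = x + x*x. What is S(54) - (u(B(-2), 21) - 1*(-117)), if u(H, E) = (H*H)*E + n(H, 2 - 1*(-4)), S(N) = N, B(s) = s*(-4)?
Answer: -1479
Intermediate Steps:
B(s) = -4*s
n(x, f) = x + x**2
u(H, E) = E*H**2 + H*(1 + H) (u(H, E) = (H*H)*E + H*(1 + H) = H**2*E + H*(1 + H) = E*H**2 + H*(1 + H))
S(54) - (u(B(-2), 21) - 1*(-117)) = 54 - ((-4*(-2))*(1 - 4*(-2) + 21*(-4*(-2))) - 1*(-117)) = 54 - (8*(1 + 8 + 21*8) + 117) = 54 - (8*(1 + 8 + 168) + 117) = 54 - (8*177 + 117) = 54 - (1416 + 117) = 54 - 1*1533 = 54 - 1533 = -1479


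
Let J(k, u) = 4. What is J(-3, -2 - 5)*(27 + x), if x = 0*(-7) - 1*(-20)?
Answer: 188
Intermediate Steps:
x = 20 (x = 0 + 20 = 20)
J(-3, -2 - 5)*(27 + x) = 4*(27 + 20) = 4*47 = 188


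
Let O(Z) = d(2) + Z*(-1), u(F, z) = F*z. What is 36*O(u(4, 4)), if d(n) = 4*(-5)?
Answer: -1296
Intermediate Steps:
d(n) = -20
O(Z) = -20 - Z (O(Z) = -20 + Z*(-1) = -20 - Z)
36*O(u(4, 4)) = 36*(-20 - 4*4) = 36*(-20 - 1*16) = 36*(-20 - 16) = 36*(-36) = -1296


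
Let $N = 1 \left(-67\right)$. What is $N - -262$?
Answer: $195$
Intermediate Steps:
$N = -67$
$N - -262 = -67 - -262 = -67 + 262 = 195$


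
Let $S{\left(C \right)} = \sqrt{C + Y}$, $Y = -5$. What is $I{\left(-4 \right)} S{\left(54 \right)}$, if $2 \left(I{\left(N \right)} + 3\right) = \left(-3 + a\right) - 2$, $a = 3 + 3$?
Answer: $- \frac{35}{2} \approx -17.5$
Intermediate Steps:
$a = 6$
$S{\left(C \right)} = \sqrt{-5 + C}$ ($S{\left(C \right)} = \sqrt{C - 5} = \sqrt{-5 + C}$)
$I{\left(N \right)} = - \frac{5}{2}$ ($I{\left(N \right)} = -3 + \frac{\left(-3 + 6\right) - 2}{2} = -3 + \frac{3 - 2}{2} = -3 + \frac{1}{2} \cdot 1 = -3 + \frac{1}{2} = - \frac{5}{2}$)
$I{\left(-4 \right)} S{\left(54 \right)} = - \frac{5 \sqrt{-5 + 54}}{2} = - \frac{5 \sqrt{49}}{2} = \left(- \frac{5}{2}\right) 7 = - \frac{35}{2}$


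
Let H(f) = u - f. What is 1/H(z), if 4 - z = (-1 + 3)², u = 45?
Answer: 1/45 ≈ 0.022222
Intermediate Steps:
z = 0 (z = 4 - (-1 + 3)² = 4 - 1*2² = 4 - 1*4 = 4 - 4 = 0)
H(f) = 45 - f
1/H(z) = 1/(45 - 1*0) = 1/(45 + 0) = 1/45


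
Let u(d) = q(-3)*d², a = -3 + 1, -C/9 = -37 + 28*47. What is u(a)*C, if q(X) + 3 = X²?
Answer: -276264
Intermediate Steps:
q(X) = -3 + X²
C = -11511 (C = -9*(-37 + 28*47) = -9*(-37 + 1316) = -9*1279 = -11511)
a = -2
u(d) = 6*d² (u(d) = (-3 + (-3)²)*d² = (-3 + 9)*d² = 6*d²)
u(a)*C = (6*(-2)²)*(-11511) = (6*4)*(-11511) = 24*(-11511) = -276264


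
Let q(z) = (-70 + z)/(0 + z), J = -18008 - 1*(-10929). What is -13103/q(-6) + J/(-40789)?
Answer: -1603105799/1549982 ≈ -1034.3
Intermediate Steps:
J = -7079 (J = -18008 + 10929 = -7079)
q(z) = (-70 + z)/z
-13103/q(-6) + J/(-40789) = -13103*(-6/(-70 - 6)) - 7079/(-40789) = -13103/((-1/6*(-76))) - 7079*(-1/40789) = -13103/38/3 + 7079/40789 = -13103*3/38 + 7079/40789 = -39309/38 + 7079/40789 = -1603105799/1549982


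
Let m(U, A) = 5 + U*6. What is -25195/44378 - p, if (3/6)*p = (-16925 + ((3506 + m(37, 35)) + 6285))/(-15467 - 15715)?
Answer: -699334091/691897398 ≈ -1.0107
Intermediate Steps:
m(U, A) = 5 + 6*U
p = 6907/15591 (p = 2*((-16925 + ((3506 + (5 + 6*37)) + 6285))/(-15467 - 15715)) = 2*((-16925 + ((3506 + (5 + 222)) + 6285))/(-31182)) = 2*((-16925 + ((3506 + 227) + 6285))*(-1/31182)) = 2*((-16925 + (3733 + 6285))*(-1/31182)) = 2*((-16925 + 10018)*(-1/31182)) = 2*(-6907*(-1/31182)) = 2*(6907/31182) = 6907/15591 ≈ 0.44301)
-25195/44378 - p = -25195/44378 - 1*6907/15591 = -25195*1/44378 - 6907/15591 = -25195/44378 - 6907/15591 = -699334091/691897398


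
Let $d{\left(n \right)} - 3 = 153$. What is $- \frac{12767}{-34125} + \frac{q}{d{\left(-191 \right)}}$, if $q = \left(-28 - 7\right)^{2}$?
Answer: $\frac{1122943}{136500} \approx 8.2267$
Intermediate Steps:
$q = 1225$ ($q = \left(-35\right)^{2} = 1225$)
$d{\left(n \right)} = 156$ ($d{\left(n \right)} = 3 + 153 = 156$)
$- \frac{12767}{-34125} + \frac{q}{d{\left(-191 \right)}} = - \frac{12767}{-34125} + \frac{1225}{156} = \left(-12767\right) \left(- \frac{1}{34125}\right) + 1225 \cdot \frac{1}{156} = \frac{12767}{34125} + \frac{1225}{156} = \frac{1122943}{136500}$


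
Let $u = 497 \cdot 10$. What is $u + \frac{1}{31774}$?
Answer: $\frac{157916781}{31774} \approx 4970.0$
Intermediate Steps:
$u = 4970$
$u + \frac{1}{31774} = 4970 + \frac{1}{31774} = \frac{157916781}{31774}$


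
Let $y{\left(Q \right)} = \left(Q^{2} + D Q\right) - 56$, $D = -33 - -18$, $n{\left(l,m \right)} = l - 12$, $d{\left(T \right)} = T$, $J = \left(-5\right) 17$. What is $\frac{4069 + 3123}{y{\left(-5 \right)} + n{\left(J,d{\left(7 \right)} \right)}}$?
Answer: $- \frac{7192}{53} \approx -135.7$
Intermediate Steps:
$J = -85$
$n{\left(l,m \right)} = -12 + l$
$D = -15$ ($D = -33 + 18 = -15$)
$y{\left(Q \right)} = -56 + Q^{2} - 15 Q$ ($y{\left(Q \right)} = \left(Q^{2} - 15 Q\right) - 56 = -56 + Q^{2} - 15 Q$)
$\frac{4069 + 3123}{y{\left(-5 \right)} + n{\left(J,d{\left(7 \right)} \right)}} = \frac{4069 + 3123}{\left(-56 + \left(-5\right)^{2} - -75\right) - 97} = \frac{7192}{\left(-56 + 25 + 75\right) - 97} = \frac{7192}{44 - 97} = \frac{7192}{-53} = 7192 \left(- \frac{1}{53}\right) = - \frac{7192}{53}$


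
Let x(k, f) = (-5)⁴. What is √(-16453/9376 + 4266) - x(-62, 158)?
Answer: -625 + √23429195918/2344 ≈ -559.70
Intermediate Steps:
x(k, f) = 625
√(-16453/9376 + 4266) - x(-62, 158) = √(-16453/9376 + 4266) - 1*625 = √(-16453*1/9376 + 4266) - 625 = √(-16453/9376 + 4266) - 625 = √(39981563/9376) - 625 = √23429195918/2344 - 625 = -625 + √23429195918/2344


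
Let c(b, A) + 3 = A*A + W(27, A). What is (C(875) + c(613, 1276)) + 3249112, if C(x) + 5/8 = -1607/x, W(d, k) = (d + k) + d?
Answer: 34150287769/7000 ≈ 4.8786e+6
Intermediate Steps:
W(d, k) = k + 2*d
C(x) = -5/8 - 1607/x
c(b, A) = 51 + A + A² (c(b, A) = -3 + (A*A + (A + 2*27)) = -3 + (A² + (A + 54)) = -3 + (A² + (54 + A)) = -3 + (54 + A + A²) = 51 + A + A²)
(C(875) + c(613, 1276)) + 3249112 = ((-5/8 - 1607/875) + (51 + 1276 + 1276²)) + 3249112 = ((-5/8 - 1607*1/875) + (51 + 1276 + 1628176)) + 3249112 = ((-5/8 - 1607/875) + 1629503) + 3249112 = (-17231/7000 + 1629503) + 3249112 = 11406503769/7000 + 3249112 = 34150287769/7000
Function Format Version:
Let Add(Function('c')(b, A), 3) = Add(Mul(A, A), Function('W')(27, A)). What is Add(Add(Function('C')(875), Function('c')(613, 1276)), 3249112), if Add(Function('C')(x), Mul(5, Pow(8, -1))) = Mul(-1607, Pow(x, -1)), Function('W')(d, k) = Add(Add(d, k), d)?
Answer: Rational(34150287769, 7000) ≈ 4.8786e+6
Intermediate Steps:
Function('W')(d, k) = Add(k, Mul(2, d))
Function('C')(x) = Add(Rational(-5, 8), Mul(-1607, Pow(x, -1)))
Function('c')(b, A) = Add(51, A, Pow(A, 2)) (Function('c')(b, A) = Add(-3, Add(Mul(A, A), Add(A, Mul(2, 27)))) = Add(-3, Add(Pow(A, 2), Add(A, 54))) = Add(-3, Add(Pow(A, 2), Add(54, A))) = Add(-3, Add(54, A, Pow(A, 2))) = Add(51, A, Pow(A, 2)))
Add(Add(Function('C')(875), Function('c')(613, 1276)), 3249112) = Add(Add(Add(Rational(-5, 8), Mul(-1607, Pow(875, -1))), Add(51, 1276, Pow(1276, 2))), 3249112) = Add(Add(Add(Rational(-5, 8), Mul(-1607, Rational(1, 875))), Add(51, 1276, 1628176)), 3249112) = Add(Add(Add(Rational(-5, 8), Rational(-1607, 875)), 1629503), 3249112) = Add(Add(Rational(-17231, 7000), 1629503), 3249112) = Add(Rational(11406503769, 7000), 3249112) = Rational(34150287769, 7000)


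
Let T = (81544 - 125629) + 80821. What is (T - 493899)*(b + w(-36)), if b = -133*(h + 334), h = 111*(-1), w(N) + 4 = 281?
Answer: 13432363266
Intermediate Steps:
w(N) = 277 (w(N) = -4 + 281 = 277)
h = -111
T = 36736 (T = -44085 + 80821 = 36736)
b = -29659 (b = -133*(-111 + 334) = -133*223 = -29659)
(T - 493899)*(b + w(-36)) = (36736 - 493899)*(-29659 + 277) = -457163*(-29382) = 13432363266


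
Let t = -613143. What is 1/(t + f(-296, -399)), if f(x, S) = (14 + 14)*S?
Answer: -1/624315 ≈ -1.6018e-6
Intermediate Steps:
f(x, S) = 28*S
1/(t + f(-296, -399)) = 1/(-613143 + 28*(-399)) = 1/(-613143 - 11172) = 1/(-624315) = -1/624315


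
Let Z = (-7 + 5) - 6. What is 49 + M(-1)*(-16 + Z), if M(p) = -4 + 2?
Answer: 97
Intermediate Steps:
Z = -8 (Z = -2 - 6 = -8)
M(p) = -2
49 + M(-1)*(-16 + Z) = 49 - 2*(-16 - 8) = 49 - 2*(-24) = 49 + 48 = 97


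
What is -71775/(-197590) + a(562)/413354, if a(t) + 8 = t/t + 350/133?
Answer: 28184239184/77590886017 ≈ 0.36324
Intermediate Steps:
a(t) = -83/19 (a(t) = -8 + (t/t + 350/133) = -8 + (1 + 350*(1/133)) = -8 + (1 + 50/19) = -8 + 69/19 = -83/19)
-71775/(-197590) + a(562)/413354 = -71775/(-197590) - 83/19/413354 = -71775*(-1/197590) - 83/19*1/413354 = 14355/39518 - 83/7853726 = 28184239184/77590886017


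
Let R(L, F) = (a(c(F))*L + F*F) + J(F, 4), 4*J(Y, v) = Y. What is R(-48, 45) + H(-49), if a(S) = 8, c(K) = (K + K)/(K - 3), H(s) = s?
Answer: 6413/4 ≈ 1603.3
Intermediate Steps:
J(Y, v) = Y/4
c(K) = 2*K/(-3 + K) (c(K) = (2*K)/(-3 + K) = 2*K/(-3 + K))
R(L, F) = F² + 8*L + F/4 (R(L, F) = (8*L + F*F) + F/4 = (8*L + F²) + F/4 = (F² + 8*L) + F/4 = F² + 8*L + F/4)
R(-48, 45) + H(-49) = (45² + 8*(-48) + (¼)*45) - 49 = (2025 - 384 + 45/4) - 49 = 6609/4 - 49 = 6413/4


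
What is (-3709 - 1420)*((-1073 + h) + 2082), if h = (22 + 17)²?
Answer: -12976370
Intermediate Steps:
h = 1521 (h = 39² = 1521)
(-3709 - 1420)*((-1073 + h) + 2082) = (-3709 - 1420)*((-1073 + 1521) + 2082) = -5129*(448 + 2082) = -5129*2530 = -12976370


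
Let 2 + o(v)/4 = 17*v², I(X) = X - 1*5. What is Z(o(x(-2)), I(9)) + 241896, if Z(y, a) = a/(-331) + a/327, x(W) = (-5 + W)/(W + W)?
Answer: 26182097368/108237 ≈ 2.4190e+5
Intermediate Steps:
x(W) = (-5 + W)/(2*W) (x(W) = (-5 + W)/((2*W)) = (-5 + W)*(1/(2*W)) = (-5 + W)/(2*W))
I(X) = -5 + X (I(X) = X - 5 = -5 + X)
o(v) = -8 + 68*v² (o(v) = -8 + 4*(17*v²) = -8 + 68*v²)
Z(y, a) = 4*a/108237 (Z(y, a) = a*(-1/331) + a*(1/327) = -a/331 + a/327 = 4*a/108237)
Z(o(x(-2)), I(9)) + 241896 = 4*(-5 + 9)/108237 + 241896 = (4/108237)*4 + 241896 = 16/108237 + 241896 = 26182097368/108237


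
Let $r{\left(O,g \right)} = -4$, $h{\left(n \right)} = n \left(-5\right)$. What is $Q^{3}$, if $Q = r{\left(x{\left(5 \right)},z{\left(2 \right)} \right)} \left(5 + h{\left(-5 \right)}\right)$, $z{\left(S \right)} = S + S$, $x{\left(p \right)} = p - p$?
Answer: $-1728000$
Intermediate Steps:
$x{\left(p \right)} = 0$
$z{\left(S \right)} = 2 S$
$h{\left(n \right)} = - 5 n$
$Q = -120$ ($Q = - 4 \left(5 - -25\right) = - 4 \left(5 + 25\right) = \left(-4\right) 30 = -120$)
$Q^{3} = \left(-120\right)^{3} = -1728000$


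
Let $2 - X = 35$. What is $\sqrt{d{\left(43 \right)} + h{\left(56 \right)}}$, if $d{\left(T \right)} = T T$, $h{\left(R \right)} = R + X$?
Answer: $12 \sqrt{13} \approx 43.267$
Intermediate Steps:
$X = -33$ ($X = 2 - 35 = -33$)
$h{\left(R \right)} = -33 + R$ ($h{\left(R \right)} = R - 33 = -33 + R$)
$d{\left(T \right)} = T^{2}$
$\sqrt{d{\left(43 \right)} + h{\left(56 \right)}} = \sqrt{43^{2} + \left(-33 + 56\right)} = \sqrt{1849 + 23} = \sqrt{1872} = 12 \sqrt{13}$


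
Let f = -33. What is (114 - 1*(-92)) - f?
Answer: 239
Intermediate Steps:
(114 - 1*(-92)) - f = (114 - 1*(-92)) - 1*(-33) = (114 + 92) + 33 = 206 + 33 = 239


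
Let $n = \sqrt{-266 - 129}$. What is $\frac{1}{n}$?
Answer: $- \frac{i \sqrt{395}}{395} \approx - 0.050315 i$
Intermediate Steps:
$n = i \sqrt{395}$ ($n = \sqrt{-395} = i \sqrt{395} \approx 19.875 i$)
$\frac{1}{n} = \frac{1}{i \sqrt{395}} = - \frac{i \sqrt{395}}{395}$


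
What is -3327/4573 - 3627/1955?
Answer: -1358268/525895 ≈ -2.5828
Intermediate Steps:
-3327/4573 - 3627/1955 = -1358268/525895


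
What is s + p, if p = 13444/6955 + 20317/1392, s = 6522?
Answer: 63301848703/9681360 ≈ 6538.5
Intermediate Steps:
p = 160018783/9681360 (p = 13444*(1/6955) + 20317*(1/1392) = 13444/6955 + 20317/1392 = 160018783/9681360 ≈ 16.529)
s + p = 6522 + 160018783/9681360 = 63301848703/9681360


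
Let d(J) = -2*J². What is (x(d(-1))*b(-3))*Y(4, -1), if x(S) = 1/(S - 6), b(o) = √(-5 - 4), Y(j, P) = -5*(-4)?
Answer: -15*I/2 ≈ -7.5*I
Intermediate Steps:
Y(j, P) = 20
b(o) = 3*I (b(o) = √(-9) = 3*I)
x(S) = 1/(-6 + S)
(x(d(-1))*b(-3))*Y(4, -1) = ((3*I)/(-6 - 2*(-1)²))*20 = ((3*I)/(-6 - 2*1))*20 = ((3*I)/(-6 - 2))*20 = ((3*I)/(-8))*20 = -3*I/8*20 = -15*I/2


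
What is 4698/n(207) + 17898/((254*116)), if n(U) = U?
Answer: 7895931/338836 ≈ 23.303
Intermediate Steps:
4698/n(207) + 17898/((254*116)) = 4698/207 + 17898/((254*116)) = 4698*(1/207) + 17898/29464 = 522/23 + 17898*(1/29464) = 522/23 + 8949/14732 = 7895931/338836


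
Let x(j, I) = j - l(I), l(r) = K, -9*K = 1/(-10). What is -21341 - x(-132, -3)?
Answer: -1908809/90 ≈ -21209.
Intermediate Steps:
K = 1/90 (K = -⅑/(-10) = -⅑*(-⅒) = 1/90 ≈ 0.011111)
l(r) = 1/90
x(j, I) = -1/90 + j (x(j, I) = j - 1*1/90 = j - 1/90 = -1/90 + j)
-21341 - x(-132, -3) = -21341 - (-1/90 - 132) = -21341 - 1*(-11881/90) = -21341 + 11881/90 = -1908809/90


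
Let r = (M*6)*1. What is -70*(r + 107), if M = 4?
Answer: -9170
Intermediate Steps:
r = 24 (r = (4*6)*1 = 24*1 = 24)
-70*(r + 107) = -70*(24 + 107) = -70*131 = -9170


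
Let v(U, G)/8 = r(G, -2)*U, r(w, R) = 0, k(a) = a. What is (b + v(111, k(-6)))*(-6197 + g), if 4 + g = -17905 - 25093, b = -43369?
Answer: 2133711431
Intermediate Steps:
v(U, G) = 0 (v(U, G) = 8*(0*U) = 8*0 = 0)
g = -43002 (g = -4 + (-17905 - 25093) = -4 - 42998 = -43002)
(b + v(111, k(-6)))*(-6197 + g) = (-43369 + 0)*(-6197 - 43002) = -43369*(-49199) = 2133711431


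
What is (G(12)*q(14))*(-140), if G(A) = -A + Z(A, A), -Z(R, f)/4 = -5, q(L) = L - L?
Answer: 0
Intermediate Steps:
q(L) = 0
Z(R, f) = 20 (Z(R, f) = -4*(-5) = 20)
G(A) = 20 - A (G(A) = -A + 20 = 20 - A)
(G(12)*q(14))*(-140) = ((20 - 1*12)*0)*(-140) = ((20 - 12)*0)*(-140) = (8*0)*(-140) = 0*(-140) = 0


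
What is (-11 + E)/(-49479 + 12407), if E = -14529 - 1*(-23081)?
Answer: -8541/37072 ≈ -0.23039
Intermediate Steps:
E = 8552 (E = -14529 + 23081 = 8552)
(-11 + E)/(-49479 + 12407) = (-11 + 8552)/(-49479 + 12407) = 8541/(-37072) = 8541*(-1/37072) = -8541/37072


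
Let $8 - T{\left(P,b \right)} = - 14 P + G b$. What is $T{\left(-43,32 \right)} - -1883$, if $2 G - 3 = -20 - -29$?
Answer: $1097$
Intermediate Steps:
$G = 6$ ($G = \frac{3}{2} + \frac{-20 - -29}{2} = \frac{3}{2} + \frac{-20 + 29}{2} = \frac{3}{2} + \frac{1}{2} \cdot 9 = \frac{3}{2} + \frac{9}{2} = 6$)
$T{\left(P,b \right)} = 8 - 6 b + 14 P$ ($T{\left(P,b \right)} = 8 - \left(- 14 P + 6 b\right) = 8 + \left(- 6 b + 14 P\right) = 8 - 6 b + 14 P$)
$T{\left(-43,32 \right)} - -1883 = \left(8 - 192 + 14 \left(-43\right)\right) - -1883 = \left(8 - 192 - 602\right) + 1883 = -786 + 1883 = 1097$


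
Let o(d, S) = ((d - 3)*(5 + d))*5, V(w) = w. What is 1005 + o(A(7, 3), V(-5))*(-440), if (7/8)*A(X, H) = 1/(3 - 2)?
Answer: 1279045/49 ≈ 26103.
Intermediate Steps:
A(X, H) = 8/7 (A(X, H) = 8/(7*(3 - 2)) = (8/7)/1 = (8/7)*1 = 8/7)
o(d, S) = 5*(-3 + d)*(5 + d) (o(d, S) = ((-3 + d)*(5 + d))*5 = 5*(-3 + d)*(5 + d))
1005 + o(A(7, 3), V(-5))*(-440) = 1005 + (-75 + 5*(8/7)² + 10*(8/7))*(-440) = 1005 + (-75 + 5*(64/49) + 80/7)*(-440) = 1005 + (-75 + 320/49 + 80/7)*(-440) = 1005 - 2795/49*(-440) = 1005 + 1229800/49 = 1279045/49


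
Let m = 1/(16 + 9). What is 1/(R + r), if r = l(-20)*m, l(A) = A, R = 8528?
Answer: 5/42636 ≈ 0.00011727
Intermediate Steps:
m = 1/25 ≈ 0.040000
r = -4/5 (r = -20*1/25 = -4/5 ≈ -0.80000)
1/(R + r) = 1/(8528 - 4/5) = 1/(42636/5) = 5/42636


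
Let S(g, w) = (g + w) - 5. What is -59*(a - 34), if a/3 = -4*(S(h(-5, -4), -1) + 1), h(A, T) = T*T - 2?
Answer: 8378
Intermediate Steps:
h(A, T) = -2 + T**2 (h(A, T) = T**2 - 2 = -2 + T**2)
S(g, w) = -5 + g + w
a = -108 (a = 3*(-4*((-5 + (-2 + (-4)**2) - 1) + 1)) = 3*(-4*((-5 + (-2 + 16) - 1) + 1)) = 3*(-4*((-5 + 14 - 1) + 1)) = 3*(-4*(8 + 1)) = 3*(-4*9) = 3*(-36) = -108)
-59*(a - 34) = -59*(-108 - 34) = -59*(-142) = 8378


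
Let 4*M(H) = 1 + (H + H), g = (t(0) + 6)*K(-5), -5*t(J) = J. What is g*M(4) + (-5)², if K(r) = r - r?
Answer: 25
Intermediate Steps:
t(J) = -J/5
K(r) = 0
g = 0 (g = (-⅕*0 + 6)*0 = (0 + 6)*0 = 6*0 = 0)
M(H) = ¼ + H/2 (M(H) = (1 + (H + H))/4 = (1 + 2*H)/4 = ¼ + H/2)
g*M(4) + (-5)² = 0*(¼ + (½)*4) + (-5)² = 0*(¼ + 2) + 25 = 0*(9/4) + 25 = 0 + 25 = 25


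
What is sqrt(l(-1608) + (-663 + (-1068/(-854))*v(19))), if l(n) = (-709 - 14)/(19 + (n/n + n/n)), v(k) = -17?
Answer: 8*I*sqrt(41785)/61 ≈ 26.808*I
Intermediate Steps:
l(n) = -241/7 (l(n) = -723/(19 + (1 + 1)) = -723/(19 + 2) = -723/21 = -723*1/21 = -241/7)
sqrt(l(-1608) + (-663 + (-1068/(-854))*v(19))) = sqrt(-241/7 + (-663 - 1068/(-854)*(-17))) = sqrt(-241/7 + (-663 - 1068*(-1/854)*(-17))) = sqrt(-241/7 + (-663 + (534/427)*(-17))) = sqrt(-241/7 + (-663 - 9078/427)) = sqrt(-241/7 - 292179/427) = sqrt(-43840/61) = 8*I*sqrt(41785)/61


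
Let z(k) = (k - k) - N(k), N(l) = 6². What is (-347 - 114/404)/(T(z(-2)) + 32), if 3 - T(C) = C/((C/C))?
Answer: -70151/14342 ≈ -4.8913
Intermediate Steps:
N(l) = 36
z(k) = -36 (z(k) = (k - k) - 1*36 = 0 - 36 = -36)
T(C) = 3 - C (T(C) = 3 - C/(C/C) = 3 - C/1 = 3 - C)
(-347 - 114/404)/(T(z(-2)) + 32) = (-347 - 114/404)/((3 - 1*(-36)) + 32) = (-347 - 114*1/404)/((3 + 36) + 32) = (-347 - 57/202)/(39 + 32) = -70151/202/71 = -70151/202*1/71 = -70151/14342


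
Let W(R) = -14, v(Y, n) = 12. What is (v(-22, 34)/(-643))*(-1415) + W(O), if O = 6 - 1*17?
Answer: 7978/643 ≈ 12.407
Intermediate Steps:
O = -11 (O = 6 - 17 = -11)
(v(-22, 34)/(-643))*(-1415) + W(O) = (12/(-643))*(-1415) - 14 = (12*(-1/643))*(-1415) - 14 = -12/643*(-1415) - 14 = 16980/643 - 14 = 7978/643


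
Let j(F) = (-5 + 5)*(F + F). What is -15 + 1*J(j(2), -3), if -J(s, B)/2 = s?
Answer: -15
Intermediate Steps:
j(F) = 0 (j(F) = 0*(2*F) = 0)
J(s, B) = -2*s
-15 + 1*J(j(2), -3) = -15 + 1*(-2*0) = -15 + 1*0 = -15 + 0 = -15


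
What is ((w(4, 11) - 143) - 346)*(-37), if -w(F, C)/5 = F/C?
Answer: 199763/11 ≈ 18160.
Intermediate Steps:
w(F, C) = -5*F/C
((w(4, 11) - 143) - 346)*(-37) = ((-5*4/11 - 143) - 346)*(-37) = ((-5*4*1/11 - 143) - 346)*(-37) = ((-20/11 - 143) - 346)*(-37) = (-1593/11 - 346)*(-37) = -5399/11*(-37) = 199763/11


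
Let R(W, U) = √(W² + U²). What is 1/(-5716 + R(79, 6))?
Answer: -5716/32666379 - √6277/32666379 ≈ -0.00017741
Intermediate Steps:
R(W, U) = √(U² + W²)
1/(-5716 + R(79, 6)) = 1/(-5716 + √(6² + 79²)) = 1/(-5716 + √(36 + 6241)) = 1/(-5716 + √6277)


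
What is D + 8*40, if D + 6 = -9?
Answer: 305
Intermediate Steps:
D = -15 (D = -6 - 9 = -15)
D + 8*40 = -15 + 8*40 = -15 + 320 = 305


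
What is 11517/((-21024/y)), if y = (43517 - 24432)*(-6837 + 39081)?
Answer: -196869275405/584 ≈ -3.3710e+8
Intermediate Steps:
y = 615376740 (y = 19085*32244 = 615376740)
11517/((-21024/y)) = 11517/((-21024/615376740)) = 11517/((-21024*1/615376740)) = 11517/(-1752/51281395) = 11517*(-51281395/1752) = -196869275405/584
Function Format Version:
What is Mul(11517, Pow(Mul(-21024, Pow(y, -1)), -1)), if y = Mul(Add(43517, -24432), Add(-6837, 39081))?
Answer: Rational(-196869275405, 584) ≈ -3.3710e+8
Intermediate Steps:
y = 615376740 (y = Mul(19085, 32244) = 615376740)
Mul(11517, Pow(Mul(-21024, Pow(y, -1)), -1)) = Mul(11517, Pow(Mul(-21024, Pow(615376740, -1)), -1)) = Mul(11517, Pow(Mul(-21024, Rational(1, 615376740)), -1)) = Mul(11517, Pow(Rational(-1752, 51281395), -1)) = Mul(11517, Rational(-51281395, 1752)) = Rational(-196869275405, 584)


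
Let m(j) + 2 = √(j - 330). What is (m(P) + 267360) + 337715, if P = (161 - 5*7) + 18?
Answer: 605073 + I*√186 ≈ 6.0507e+5 + 13.638*I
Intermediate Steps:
P = 144 (P = (161 - 35) + 18 = 126 + 18 = 144)
m(j) = -2 + √(-330 + j) (m(j) = -2 + √(j - 330) = -2 + √(-330 + j))
(m(P) + 267360) + 337715 = ((-2 + √(-330 + 144)) + 267360) + 337715 = ((-2 + √(-186)) + 267360) + 337715 = ((-2 + I*√186) + 267360) + 337715 = (267358 + I*√186) + 337715 = 605073 + I*√186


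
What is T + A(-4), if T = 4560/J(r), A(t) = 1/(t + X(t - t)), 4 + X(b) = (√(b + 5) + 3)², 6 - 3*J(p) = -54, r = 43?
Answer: 5471/24 + √5/24 ≈ 228.05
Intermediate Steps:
J(p) = 20 (J(p) = 2 - ⅓*(-54) = 2 + 18 = 20)
X(b) = -4 + (3 + √(5 + b))² (X(b) = -4 + (√(b + 5) + 3)² = -4 + (√(5 + b) + 3)² = -4 + (3 + √(5 + b))²)
A(t) = 1/(-4 + t + (3 + √5)²) (A(t) = 1/(t + (-4 + (3 + √(5 + (t - t)))²)) = 1/(t + (-4 + (3 + √(5 + 0))²)) = 1/(t + (-4 + (3 + √5)²)) = 1/(-4 + t + (3 + √5)²))
T = 228 (T = 4560/20 = 4560*(1/20) = 228)
T + A(-4) = 228 + 1/(10 - 4 + 6*√5) = 228 + 1/(6 + 6*√5)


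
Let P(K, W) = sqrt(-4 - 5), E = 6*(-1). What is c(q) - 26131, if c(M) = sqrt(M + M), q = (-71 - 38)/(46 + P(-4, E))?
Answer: -26131 + sqrt(-852380 + 55590*I)/425 ≈ -26131.0 + 2.1735*I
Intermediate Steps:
E = -6
P(K, W) = 3*I (P(K, W) = sqrt(-9) = 3*I)
q = -109*(46 - 3*I)/2125 (q = (-71 - 38)/(46 + 3*I) = -109*(46 - 3*I)/2125 ≈ -2.3595 + 0.15388*I)
c(M) = sqrt(2)*sqrt(M) (c(M) = sqrt(2*M) = sqrt(2)*sqrt(M))
c(q) - 26131 = sqrt(2)*sqrt(-5014/2125 + 327*I/2125) - 26131 = -26131 + sqrt(2)*sqrt(-5014/2125 + 327*I/2125)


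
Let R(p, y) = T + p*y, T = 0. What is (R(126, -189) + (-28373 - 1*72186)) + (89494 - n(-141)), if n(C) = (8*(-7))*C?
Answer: -42775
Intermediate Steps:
n(C) = -56*C
R(p, y) = p*y (R(p, y) = 0 + p*y = p*y)
(R(126, -189) + (-28373 - 1*72186)) + (89494 - n(-141)) = (126*(-189) + (-28373 - 1*72186)) + (89494 - (-56)*(-141)) = (-23814 + (-28373 - 72186)) + (89494 - 1*7896) = (-23814 - 100559) + (89494 - 7896) = -124373 + 81598 = -42775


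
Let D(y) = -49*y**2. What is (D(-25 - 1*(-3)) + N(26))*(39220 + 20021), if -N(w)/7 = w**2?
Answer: -1685287968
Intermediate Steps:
N(w) = -7*w**2
(D(-25 - 1*(-3)) + N(26))*(39220 + 20021) = (-49*(-25 - 1*(-3))**2 - 7*26**2)*(39220 + 20021) = (-49*(-25 + 3)**2 - 7*676)*59241 = (-49*(-22)**2 - 4732)*59241 = (-49*484 - 4732)*59241 = (-23716 - 4732)*59241 = -28448*59241 = -1685287968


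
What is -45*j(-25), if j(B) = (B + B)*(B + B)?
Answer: -112500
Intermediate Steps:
j(B) = 4*B² (j(B) = (2*B)*(2*B) = 4*B²)
-45*j(-25) = -180*(-25)² = -180*625 = -45*2500 = -112500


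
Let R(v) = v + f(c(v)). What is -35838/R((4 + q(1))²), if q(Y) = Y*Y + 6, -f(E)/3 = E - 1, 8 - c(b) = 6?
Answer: -17919/59 ≈ -303.71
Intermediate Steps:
c(b) = 2 (c(b) = 8 - 1*6 = 8 - 6 = 2)
f(E) = 3 - 3*E (f(E) = -3*(E - 1) = -3*(-1 + E) = 3 - 3*E)
q(Y) = 6 + Y² (q(Y) = Y² + 6 = 6 + Y²)
R(v) = -3 + v (R(v) = v + (3 - 3*2) = v + (3 - 6) = v - 3 = -3 + v)
-35838/R((4 + q(1))²) = -35838/(-3 + (4 + (6 + 1²))²) = -35838/(-3 + (4 + (6 + 1))²) = -35838/(-3 + (4 + 7)²) = -35838/(-3 + 11²) = -35838/(-3 + 121) = -35838/118 = -35838*1/118 = -17919/59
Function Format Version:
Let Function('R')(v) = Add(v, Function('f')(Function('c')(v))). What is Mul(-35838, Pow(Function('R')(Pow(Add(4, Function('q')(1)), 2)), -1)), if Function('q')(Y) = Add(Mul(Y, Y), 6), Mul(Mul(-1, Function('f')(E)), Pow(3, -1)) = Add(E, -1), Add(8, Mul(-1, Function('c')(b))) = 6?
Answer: Rational(-17919, 59) ≈ -303.71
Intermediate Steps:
Function('c')(b) = 2 (Function('c')(b) = Add(8, Mul(-1, 6)) = Add(8, -6) = 2)
Function('f')(E) = Add(3, Mul(-3, E)) (Function('f')(E) = Mul(-3, Add(E, -1)) = Mul(-3, Add(-1, E)) = Add(3, Mul(-3, E)))
Function('q')(Y) = Add(6, Pow(Y, 2)) (Function('q')(Y) = Add(Pow(Y, 2), 6) = Add(6, Pow(Y, 2)))
Function('R')(v) = Add(-3, v) (Function('R')(v) = Add(v, Add(3, Mul(-3, 2))) = Add(v, Add(3, -6)) = Add(v, -3) = Add(-3, v))
Mul(-35838, Pow(Function('R')(Pow(Add(4, Function('q')(1)), 2)), -1)) = Mul(-35838, Pow(Add(-3, Pow(Add(4, Add(6, Pow(1, 2))), 2)), -1)) = Mul(-35838, Pow(Add(-3, Pow(Add(4, Add(6, 1)), 2)), -1)) = Mul(-35838, Pow(Add(-3, Pow(Add(4, 7), 2)), -1)) = Mul(-35838, Pow(Add(-3, Pow(11, 2)), -1)) = Mul(-35838, Pow(Add(-3, 121), -1)) = Mul(-35838, Pow(118, -1)) = Mul(-35838, Rational(1, 118)) = Rational(-17919, 59)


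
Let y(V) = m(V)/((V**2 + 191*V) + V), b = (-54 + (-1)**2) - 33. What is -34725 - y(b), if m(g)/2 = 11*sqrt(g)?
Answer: -34725 + 11*I*sqrt(86)/4558 ≈ -34725.0 + 0.02238*I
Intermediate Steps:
b = -86 (b = (-54 + 1) - 33 = -53 - 33 = -86)
m(g) = 22*sqrt(g) (m(g) = 2*(11*sqrt(g)) = 22*sqrt(g))
y(V) = 22*sqrt(V)/(V**2 + 192*V) (y(V) = (22*sqrt(V))/((V**2 + 191*V) + V) = (22*sqrt(V))/(V**2 + 192*V) = 22*sqrt(V)/(V**2 + 192*V))
-34725 - y(b) = -34725 - 22/(sqrt(-86)*(192 - 86)) = -34725 - 22*(-I*sqrt(86)/86)/106 = -34725 - (-11)*I*sqrt(86)/4558 = -34725 + 11*I*sqrt(86)/4558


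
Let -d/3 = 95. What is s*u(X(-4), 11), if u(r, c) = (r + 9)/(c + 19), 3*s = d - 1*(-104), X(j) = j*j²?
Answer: 1991/18 ≈ 110.61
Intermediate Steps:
d = -285 (d = -3*95 = -285)
X(j) = j³
s = -181/3 (s = (-285 - 1*(-104))/3 = (-285 + 104)/3 = (⅓)*(-181) = -181/3 ≈ -60.333)
u(r, c) = (9 + r)/(19 + c)
s*u(X(-4), 11) = -181*(9 + (-4)³)/(3*(19 + 11)) = -181*(9 - 64)/(3*30) = -181*(-55)/90 = -181/3*(-11/6) = 1991/18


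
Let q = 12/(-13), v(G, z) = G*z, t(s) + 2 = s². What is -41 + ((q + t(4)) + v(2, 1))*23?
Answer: 3975/13 ≈ 305.77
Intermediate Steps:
t(s) = -2 + s²
q = -12/13 (q = 12*(-1/13) = -12/13 ≈ -0.92308)
-41 + ((q + t(4)) + v(2, 1))*23 = -41 + ((-12/13 + (-2 + 4²)) + 2*1)*23 = -41 + ((-12/13 + (-2 + 16)) + 2)*23 = -41 + ((-12/13 + 14) + 2)*23 = -41 + (170/13 + 2)*23 = -41 + (196/13)*23 = -41 + 4508/13 = 3975/13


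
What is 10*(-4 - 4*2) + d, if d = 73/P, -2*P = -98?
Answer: -5807/49 ≈ -118.51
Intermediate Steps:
P = 49 (P = -1/2*(-98) = 49)
d = 73/49 ≈ 1.4898
10*(-4 - 4*2) + d = 10*(-4 - 4*2) + 73/49 = 10*(-4 - 8) + 73/49 = 10*(-12) + 73/49 = -120 + 73/49 = -5807/49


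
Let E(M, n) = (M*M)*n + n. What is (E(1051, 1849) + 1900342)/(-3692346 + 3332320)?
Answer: -1022154720/180013 ≈ -5678.2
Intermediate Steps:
E(M, n) = n + n*M² (E(M, n) = M²*n + n = n*M² + n = n + n*M²)
(E(1051, 1849) + 1900342)/(-3692346 + 3332320) = (1849*(1 + 1051²) + 1900342)/(-3692346 + 3332320) = (1849*(1 + 1104601) + 1900342)/(-360026) = (1849*1104602 + 1900342)*(-1/360026) = (2042409098 + 1900342)*(-1/360026) = 2044309440*(-1/360026) = -1022154720/180013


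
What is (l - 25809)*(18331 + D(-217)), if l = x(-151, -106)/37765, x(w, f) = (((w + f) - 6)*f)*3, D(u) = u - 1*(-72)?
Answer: -2531993266098/5395 ≈ -4.6932e+8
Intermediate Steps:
D(u) = 72 + u (D(u) = u + 72 = 72 + u)
x(w, f) = 3*f*(-6 + f + w) (x(w, f) = (((f + w) - 6)*f)*3 = ((-6 + f + w)*f)*3 = (f*(-6 + f + w))*3 = 3*f*(-6 + f + w))
l = 83634/37765 (l = (3*(-106)*(-6 - 106 - 151))/37765 = (3*(-106)*(-263))*(1/37765) = 83634*(1/37765) = 83634/37765 ≈ 2.2146)
(l - 25809)*(18331 + D(-217)) = (83634/37765 - 25809)*(18331 + (72 - 217)) = -974593251*(18331 - 145)/37765 = -974593251/37765*18186 = -2531993266098/5395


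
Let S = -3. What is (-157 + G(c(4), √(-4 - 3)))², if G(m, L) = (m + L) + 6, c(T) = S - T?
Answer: (158 - I*√7)² ≈ 24957.0 - 836.06*I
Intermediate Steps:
c(T) = -3 - T
G(m, L) = 6 + L + m (G(m, L) = (L + m) + 6 = 6 + L + m)
(-157 + G(c(4), √(-4 - 3)))² = (-157 + (6 + √(-4 - 3) + (-3 - 1*4)))² = (-157 + (6 + √(-7) + (-3 - 4)))² = (-157 + (6 + I*√7 - 7))² = (-157 + (-1 + I*√7))² = (-158 + I*√7)²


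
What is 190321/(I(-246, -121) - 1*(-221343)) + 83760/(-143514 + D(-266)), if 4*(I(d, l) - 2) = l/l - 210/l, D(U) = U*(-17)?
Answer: 34196250569/132949956951 ≈ 0.25721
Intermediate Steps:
D(U) = -17*U
I(d, l) = 9/4 - 105/(2*l) (I(d, l) = 2 + (l/l - 210/l)/4 = 2 + (1 - 210/l)/4 = 2 + (¼ - 105/(2*l)) = 9/4 - 105/(2*l))
190321/(I(-246, -121) - 1*(-221343)) + 83760/(-143514 + D(-266)) = 190321/((¾)*(-70 + 3*(-121))/(-121) - 1*(-221343)) + 83760/(-143514 - 17*(-266)) = 190321/((¾)*(-1/121)*(-70 - 363) + 221343) + 83760/(-143514 + 4522) = 190321/((¾)*(-1/121)*(-433) + 221343) + 83760/(-138992) = 190321/(1299/484 + 221343) + 83760*(-1/138992) = 190321/(107131311/484) - 5235/8687 = 190321*(484/107131311) - 5235/8687 = 92115364/107131311 - 5235/8687 = 34196250569/132949956951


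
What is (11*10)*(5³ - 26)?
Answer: 10890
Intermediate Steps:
(11*10)*(5³ - 26) = 110*(125 - 26) = 110*99 = 10890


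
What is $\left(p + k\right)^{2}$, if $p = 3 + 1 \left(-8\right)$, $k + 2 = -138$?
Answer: $21025$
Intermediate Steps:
$k = -140$ ($k = -2 - 138 = -140$)
$p = -5$ ($p = 3 - 8 = -5$)
$\left(p + k\right)^{2} = \left(-5 - 140\right)^{2} = \left(-145\right)^{2} = 21025$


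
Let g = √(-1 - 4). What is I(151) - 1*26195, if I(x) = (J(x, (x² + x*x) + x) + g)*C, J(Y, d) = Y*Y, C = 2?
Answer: 19407 + 2*I*√5 ≈ 19407.0 + 4.4721*I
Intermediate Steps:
g = I*√5 (g = √(-5) = I*√5 ≈ 2.2361*I)
J(Y, d) = Y²
I(x) = 2*x² + 2*I*√5 (I(x) = (x² + I*√5)*2 = 2*x² + 2*I*√5)
I(151) - 1*26195 = (2*151² + 2*I*√5) - 1*26195 = (2*22801 + 2*I*√5) - 26195 = (45602 + 2*I*√5) - 26195 = 19407 + 2*I*√5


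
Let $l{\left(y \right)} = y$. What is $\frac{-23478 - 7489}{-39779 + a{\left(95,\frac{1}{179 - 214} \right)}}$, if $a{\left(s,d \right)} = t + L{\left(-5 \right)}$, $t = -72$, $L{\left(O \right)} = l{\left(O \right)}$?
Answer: $\frac{30967}{39856} \approx 0.77697$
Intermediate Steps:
$L{\left(O \right)} = O$
$a{\left(s,d \right)} = -77$ ($a{\left(s,d \right)} = -72 - 5 = -77$)
$\frac{-23478 - 7489}{-39779 + a{\left(95,\frac{1}{179 - 214} \right)}} = \frac{-23478 - 7489}{-39779 - 77} = - \frac{30967}{-39856} = \left(-30967\right) \left(- \frac{1}{39856}\right) = \frac{30967}{39856}$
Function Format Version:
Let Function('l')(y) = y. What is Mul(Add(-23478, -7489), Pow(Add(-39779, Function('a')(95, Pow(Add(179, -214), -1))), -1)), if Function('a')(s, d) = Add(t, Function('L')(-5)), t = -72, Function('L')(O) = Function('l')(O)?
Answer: Rational(30967, 39856) ≈ 0.77697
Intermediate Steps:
Function('L')(O) = O
Function('a')(s, d) = -77 (Function('a')(s, d) = Add(-72, -5) = -77)
Mul(Add(-23478, -7489), Pow(Add(-39779, Function('a')(95, Pow(Add(179, -214), -1))), -1)) = Mul(Add(-23478, -7489), Pow(Add(-39779, -77), -1)) = Mul(-30967, Pow(-39856, -1)) = Mul(-30967, Rational(-1, 39856)) = Rational(30967, 39856)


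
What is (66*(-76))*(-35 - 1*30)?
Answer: 326040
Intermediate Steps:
(66*(-76))*(-35 - 1*30) = -5016*(-35 - 30) = -5016*(-65) = 326040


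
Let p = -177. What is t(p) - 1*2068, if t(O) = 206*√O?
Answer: -2068 + 206*I*√177 ≈ -2068.0 + 2740.7*I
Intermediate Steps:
t(p) - 1*2068 = 206*√(-177) - 1*2068 = 206*(I*√177) - 2068 = 206*I*√177 - 2068 = -2068 + 206*I*√177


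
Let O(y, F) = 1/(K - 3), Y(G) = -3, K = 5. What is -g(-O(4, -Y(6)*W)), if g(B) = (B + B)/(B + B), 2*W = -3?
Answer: -1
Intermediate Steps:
W = -3/2 (W = (½)*(-3) = -3/2 ≈ -1.5000)
O(y, F) = ½ (O(y, F) = 1/(5 - 3) = 1/2 = ½)
g(B) = 1 (g(B) = (2*B)/((2*B)) = (2*B)*(1/(2*B)) = 1)
-g(-O(4, -Y(6)*W)) = -1*1 = -1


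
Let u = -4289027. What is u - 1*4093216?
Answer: -8382243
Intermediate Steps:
u - 1*4093216 = -4289027 - 1*4093216 = -4289027 - 4093216 = -8382243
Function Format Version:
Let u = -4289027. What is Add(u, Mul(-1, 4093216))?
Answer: -8382243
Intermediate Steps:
Add(u, Mul(-1, 4093216)) = Add(-4289027, Mul(-1, 4093216)) = Add(-4289027, -4093216) = -8382243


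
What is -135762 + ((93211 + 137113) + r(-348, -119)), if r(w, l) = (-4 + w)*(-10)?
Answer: 98082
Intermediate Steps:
r(w, l) = 40 - 10*w
-135762 + ((93211 + 137113) + r(-348, -119)) = -135762 + ((93211 + 137113) + (40 - 10*(-348))) = -135762 + (230324 + (40 + 3480)) = -135762 + (230324 + 3520) = -135762 + 233844 = 98082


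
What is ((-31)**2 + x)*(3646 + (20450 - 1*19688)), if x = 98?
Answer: 4668072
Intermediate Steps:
((-31)**2 + x)*(3646 + (20450 - 1*19688)) = ((-31)**2 + 98)*(3646 + (20450 - 1*19688)) = (961 + 98)*(3646 + (20450 - 19688)) = 1059*(3646 + 762) = 1059*4408 = 4668072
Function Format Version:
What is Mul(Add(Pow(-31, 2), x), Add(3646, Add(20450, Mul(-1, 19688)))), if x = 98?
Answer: 4668072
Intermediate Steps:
Mul(Add(Pow(-31, 2), x), Add(3646, Add(20450, Mul(-1, 19688)))) = Mul(Add(Pow(-31, 2), 98), Add(3646, Add(20450, Mul(-1, 19688)))) = Mul(Add(961, 98), Add(3646, Add(20450, -19688))) = Mul(1059, Add(3646, 762)) = Mul(1059, 4408) = 4668072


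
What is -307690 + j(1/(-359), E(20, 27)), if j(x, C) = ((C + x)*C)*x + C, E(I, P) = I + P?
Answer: -39650130467/128881 ≈ -3.0765e+5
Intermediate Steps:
j(x, C) = C + C*x*(C + x) (j(x, C) = (C*(C + x))*x + C = C*x*(C + x) + C = C + C*x*(C + x))
-307690 + j(1/(-359), E(20, 27)) = -307690 + (20 + 27)*(1 + (1/(-359))² + (20 + 27)/(-359)) = -307690 + 47*(1 + (-1/359)² + 47*(-1/359)) = -307690 + 47*(1 + 1/128881 - 47/359) = -307690 + 47*(112009/128881) = -307690 + 5264423/128881 = -39650130467/128881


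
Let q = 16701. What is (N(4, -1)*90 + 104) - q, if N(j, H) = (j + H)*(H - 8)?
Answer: -19027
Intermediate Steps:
N(j, H) = (-8 + H)*(H + j) (N(j, H) = (H + j)*(-8 + H) = (-8 + H)*(H + j))
(N(4, -1)*90 + 104) - q = (((-1)² - 8*(-1) - 8*4 - 1*4)*90 + 104) - 1*16701 = ((1 + 8 - 32 - 4)*90 + 104) - 16701 = (-27*90 + 104) - 16701 = (-2430 + 104) - 16701 = -2326 - 16701 = -19027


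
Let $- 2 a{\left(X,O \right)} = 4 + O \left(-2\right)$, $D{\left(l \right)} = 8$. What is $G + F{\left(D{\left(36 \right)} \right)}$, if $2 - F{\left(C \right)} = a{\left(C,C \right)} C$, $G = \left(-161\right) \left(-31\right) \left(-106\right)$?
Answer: $-529092$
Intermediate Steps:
$a{\left(X,O \right)} = -2 + O$ ($a{\left(X,O \right)} = - \frac{4 + O \left(-2\right)}{2} = - \frac{4 - 2 O}{2} = -2 + O$)
$G = -529046$ ($G = 4991 \left(-106\right) = -529046$)
$F{\left(C \right)} = 2 - C \left(-2 + C\right)$ ($F{\left(C \right)} = 2 - \left(-2 + C\right) C = 2 - C \left(-2 + C\right)$)
$G + F{\left(D{\left(36 \right)} \right)} = -529046 + \left(2 - 8 \left(-2 + 8\right)\right) = -529046 + \left(2 - 8 \cdot 6\right) = -529046 + \left(2 - 48\right) = -529046 - 46 = -529092$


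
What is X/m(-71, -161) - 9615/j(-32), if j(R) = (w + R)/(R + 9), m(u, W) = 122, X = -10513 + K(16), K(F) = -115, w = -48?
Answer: -2782993/976 ≈ -2851.4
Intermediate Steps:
X = -10628 (X = -10513 - 115 = -10628)
j(R) = (-48 + R)/(9 + R) (j(R) = (-48 + R)/(R + 9) = (-48 + R)/(9 + R))
X/m(-71, -161) - 9615/j(-32) = -10628/122 - 9615*(9 - 32)/(-48 - 32) = -10628*1/122 - 9615/(-80/(-23)) = -5314/61 - 9615/((-1/23*(-80))) = -5314/61 - 9615/80/23 = -5314/61 - 9615*23/80 = -5314/61 - 44229/16 = -2782993/976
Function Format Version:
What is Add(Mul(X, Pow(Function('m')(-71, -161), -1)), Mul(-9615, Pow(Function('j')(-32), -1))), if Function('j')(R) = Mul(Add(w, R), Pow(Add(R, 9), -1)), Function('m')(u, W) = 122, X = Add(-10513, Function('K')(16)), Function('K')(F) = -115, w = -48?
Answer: Rational(-2782993, 976) ≈ -2851.4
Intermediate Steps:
X = -10628 (X = Add(-10513, -115) = -10628)
Function('j')(R) = Mul(Pow(Add(9, R), -1), Add(-48, R)) (Function('j')(R) = Mul(Add(-48, R), Pow(Add(R, 9), -1)) = Mul(Add(-48, R), Pow(Add(9, R), -1)) = Mul(Pow(Add(9, R), -1), Add(-48, R)))
Add(Mul(X, Pow(Function('m')(-71, -161), -1)), Mul(-9615, Pow(Function('j')(-32), -1))) = Add(Mul(-10628, Pow(122, -1)), Mul(-9615, Pow(Mul(Pow(Add(9, -32), -1), Add(-48, -32)), -1))) = Add(Mul(-10628, Rational(1, 122)), Mul(-9615, Pow(Mul(Pow(-23, -1), -80), -1))) = Add(Rational(-5314, 61), Mul(-9615, Pow(Mul(Rational(-1, 23), -80), -1))) = Add(Rational(-5314, 61), Mul(-9615, Pow(Rational(80, 23), -1))) = Add(Rational(-5314, 61), Mul(-9615, Rational(23, 80))) = Add(Rational(-5314, 61), Rational(-44229, 16)) = Rational(-2782993, 976)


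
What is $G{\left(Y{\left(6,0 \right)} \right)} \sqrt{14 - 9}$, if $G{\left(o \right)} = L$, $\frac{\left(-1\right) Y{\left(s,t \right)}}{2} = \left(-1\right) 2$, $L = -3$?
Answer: $- 3 \sqrt{5} \approx -6.7082$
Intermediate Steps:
$Y{\left(s,t \right)} = 4$ ($Y{\left(s,t \right)} = - 2 \left(\left(-1\right) 2\right) = \left(-2\right) \left(-2\right) = 4$)
$G{\left(o \right)} = -3$
$G{\left(Y{\left(6,0 \right)} \right)} \sqrt{14 - 9} = - 3 \sqrt{14 - 9} = - 3 \sqrt{5}$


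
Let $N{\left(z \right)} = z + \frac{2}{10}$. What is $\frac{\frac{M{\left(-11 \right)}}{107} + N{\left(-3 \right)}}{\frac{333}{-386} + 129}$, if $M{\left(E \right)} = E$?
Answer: $- \frac{599458}{26461635} \approx -0.022654$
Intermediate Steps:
$N{\left(z \right)} = \frac{1}{5} + z$ ($N{\left(z \right)} = z + 2 \cdot \frac{1}{10} = z + \frac{1}{5} = \frac{1}{5} + z$)
$\frac{\frac{M{\left(-11 \right)}}{107} + N{\left(-3 \right)}}{\frac{333}{-386} + 129} = \frac{- \frac{11}{107} + \left(\frac{1}{5} - 3\right)}{\frac{333}{-386} + 129} = \frac{\left(-11\right) \frac{1}{107} - \frac{14}{5}}{333 \left(- \frac{1}{386}\right) + 129} = \frac{- \frac{11}{107} - \frac{14}{5}}{- \frac{333}{386} + 129} = - \frac{1553}{535 \cdot \frac{49461}{386}} = \left(- \frac{1553}{535}\right) \frac{386}{49461} = - \frac{599458}{26461635}$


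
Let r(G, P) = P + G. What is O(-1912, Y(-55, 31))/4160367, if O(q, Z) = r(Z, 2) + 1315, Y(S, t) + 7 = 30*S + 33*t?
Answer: 683/4160367 ≈ 0.00016417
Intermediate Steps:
r(G, P) = G + P
Y(S, t) = -7 + 30*S + 33*t (Y(S, t) = -7 + (30*S + 33*t) = -7 + 30*S + 33*t)
O(q, Z) = 1317 + Z (O(q, Z) = (Z + 2) + 1315 = (2 + Z) + 1315 = 1317 + Z)
O(-1912, Y(-55, 31))/4160367 = (1317 + (-7 + 30*(-55) + 33*31))/4160367 = (1317 + (-7 - 1650 + 1023))*(1/4160367) = (1317 - 634)*(1/4160367) = 683*(1/4160367) = 683/4160367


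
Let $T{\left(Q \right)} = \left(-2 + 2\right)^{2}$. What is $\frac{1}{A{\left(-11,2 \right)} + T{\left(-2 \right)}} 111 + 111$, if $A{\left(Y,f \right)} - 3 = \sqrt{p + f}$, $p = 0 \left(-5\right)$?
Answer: $\frac{1110}{7} - \frac{111 \sqrt{2}}{7} \approx 136.15$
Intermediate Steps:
$p = 0$
$T{\left(Q \right)} = 0$ ($T{\left(Q \right)} = 0^{2} = 0$)
$A{\left(Y,f \right)} = 3 + \sqrt{f}$ ($A{\left(Y,f \right)} = 3 + \sqrt{0 + f} = 3 + \sqrt{f}$)
$\frac{1}{A{\left(-11,2 \right)} + T{\left(-2 \right)}} 111 + 111 = \frac{1}{\left(3 + \sqrt{2}\right) + 0} \cdot 111 + 111 = \frac{1}{3 + \sqrt{2}} \cdot 111 + 111 = \frac{111}{3 + \sqrt{2}} + 111 = 111 + \frac{111}{3 + \sqrt{2}}$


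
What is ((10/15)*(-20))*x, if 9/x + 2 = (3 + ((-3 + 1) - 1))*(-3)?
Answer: 60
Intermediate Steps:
x = -9/2 (x = 9/(-2 + (3 + ((-3 + 1) - 1))*(-3)) = 9/(-2 + (3 + (-2 - 1))*(-3)) = 9/(-2 + (3 - 3)*(-3)) = 9/(-2 + 0*(-3)) = 9/(-2 + 0) = 9/(-2) = 9*(-1/2) = -9/2 ≈ -4.5000)
((10/15)*(-20))*x = ((10/15)*(-20))*(-9/2) = ((10*(1/15))*(-20))*(-9/2) = ((2/3)*(-20))*(-9/2) = -40/3*(-9/2) = 60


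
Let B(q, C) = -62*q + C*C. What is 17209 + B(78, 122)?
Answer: 27257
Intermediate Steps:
B(q, C) = C² - 62*q (B(q, C) = -62*q + C² = C² - 62*q)
17209 + B(78, 122) = 17209 + (122² - 62*78) = 17209 + (14884 - 4836) = 17209 + 10048 = 27257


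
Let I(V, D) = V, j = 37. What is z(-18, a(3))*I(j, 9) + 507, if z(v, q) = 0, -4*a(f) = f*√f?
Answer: 507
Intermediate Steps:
a(f) = -f^(3/2)/4 (a(f) = -f*√f/4 = -f^(3/2)/4)
z(-18, a(3))*I(j, 9) + 507 = 0*37 + 507 = 0 + 507 = 507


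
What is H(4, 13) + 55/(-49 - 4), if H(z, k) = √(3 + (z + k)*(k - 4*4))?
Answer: -55/53 + 4*I*√3 ≈ -1.0377 + 6.9282*I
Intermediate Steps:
H(z, k) = √(3 + (-16 + k)*(k + z)) (H(z, k) = √(3 + (k + z)*(k - 16)) = √(3 + (k + z)*(-16 + k)) = √(3 + (-16 + k)*(k + z)))
H(4, 13) + 55/(-49 - 4) = √(3 + 13² - 16*13 - 16*4 + 13*4) + 55/(-49 - 4) = √(3 + 169 - 208 - 64 + 52) + 55/(-53) = √(-48) - 1/53*55 = 4*I*√3 - 55/53 = -55/53 + 4*I*√3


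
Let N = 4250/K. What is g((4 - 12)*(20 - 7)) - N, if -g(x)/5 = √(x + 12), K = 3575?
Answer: -170/143 - 10*I*√23 ≈ -1.1888 - 47.958*I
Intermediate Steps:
N = 170/143 (N = 4250/3575 = 4250*(1/3575) = 170/143 ≈ 1.1888)
g(x) = -5*√(12 + x) (g(x) = -5*√(x + 12) = -5*√(12 + x))
g((4 - 12)*(20 - 7)) - N = -5*√(12 + (4 - 12)*(20 - 7)) - 1*170/143 = -5*√(12 - 8*13) - 170/143 = -5*√(12 - 104) - 170/143 = -10*I*√23 - 170/143 = -170/143 - 10*I*√23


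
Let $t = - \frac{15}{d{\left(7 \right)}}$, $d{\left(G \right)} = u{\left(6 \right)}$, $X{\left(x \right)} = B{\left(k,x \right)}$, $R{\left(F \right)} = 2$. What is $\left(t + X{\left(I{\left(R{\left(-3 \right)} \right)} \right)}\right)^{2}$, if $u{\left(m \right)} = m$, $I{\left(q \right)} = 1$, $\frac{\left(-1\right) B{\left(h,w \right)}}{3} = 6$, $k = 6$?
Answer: $\frac{1681}{4} \approx 420.25$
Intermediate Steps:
$B{\left(h,w \right)} = -18$ ($B{\left(h,w \right)} = \left(-3\right) 6 = -18$)
$X{\left(x \right)} = -18$
$d{\left(G \right)} = 6$
$t = - \frac{5}{2}$ ($t = - \frac{15}{6} = \left(-15\right) \frac{1}{6} = - \frac{5}{2} \approx -2.5$)
$\left(t + X{\left(I{\left(R{\left(-3 \right)} \right)} \right)}\right)^{2} = \left(- \frac{5}{2} - 18\right)^{2} = \left(- \frac{41}{2}\right)^{2} = \frac{1681}{4}$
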